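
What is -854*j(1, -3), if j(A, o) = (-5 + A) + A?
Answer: 2562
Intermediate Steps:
j(A, o) = -5 + 2*A
-854*j(1, -3) = -854*(-5 + 2*1) = -854*(-5 + 2) = -854*(-3) = 2562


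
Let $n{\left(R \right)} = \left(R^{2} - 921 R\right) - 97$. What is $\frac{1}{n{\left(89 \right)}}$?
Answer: $- \frac{1}{74145} \approx -1.3487 \cdot 10^{-5}$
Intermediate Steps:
$n{\left(R \right)} = -97 + R^{2} - 921 R$
$\frac{1}{n{\left(89 \right)}} = \frac{1}{-97 + 89^{2} - 81969} = \frac{1}{-97 + 7921 - 81969} = \frac{1}{-74145} = - \frac{1}{74145}$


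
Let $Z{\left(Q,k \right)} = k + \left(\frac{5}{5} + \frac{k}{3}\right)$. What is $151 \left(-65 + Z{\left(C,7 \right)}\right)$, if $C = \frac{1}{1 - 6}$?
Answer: $- \frac{24764}{3} \approx -8254.7$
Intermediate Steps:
$C = - \frac{1}{5}$ ($C = \frac{1}{-5} = - \frac{1}{5} \approx -0.2$)
$Z{\left(Q,k \right)} = 1 + \frac{4 k}{3}$ ($Z{\left(Q,k \right)} = k + \left(5 \cdot \frac{1}{5} + k \frac{1}{3}\right) = k + \left(1 + \frac{k}{3}\right) = 1 + \frac{4 k}{3}$)
$151 \left(-65 + Z{\left(C,7 \right)}\right) = 151 \left(-65 + \left(1 + \frac{4}{3} \cdot 7\right)\right) = 151 \left(-65 + \left(1 + \frac{28}{3}\right)\right) = 151 \left(-65 + \frac{31}{3}\right) = 151 \left(- \frac{164}{3}\right) = - \frac{24764}{3}$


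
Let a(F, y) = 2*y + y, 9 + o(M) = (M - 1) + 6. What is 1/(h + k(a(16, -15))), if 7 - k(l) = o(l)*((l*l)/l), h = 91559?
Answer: 1/89361 ≈ 1.1191e-5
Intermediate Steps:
o(M) = -4 + M (o(M) = -9 + ((M - 1) + 6) = -9 + ((-1 + M) + 6) = -9 + (5 + M) = -4 + M)
a(F, y) = 3*y
k(l) = 7 - l*(-4 + l) (k(l) = 7 - (-4 + l)*(l*l)/l = 7 - (-4 + l)*l**2/l = 7 - (-4 + l)*l = 7 - l*(-4 + l))
1/(h + k(a(16, -15))) = 1/(91559 + (7 - 3*(-15)*(-4 + 3*(-15)))) = 1/(91559 + (7 - 1*(-45)*(-4 - 45))) = 1/(91559 + (7 - 1*(-45)*(-49))) = 1/(91559 + (7 - 2205)) = 1/(91559 - 2198) = 1/89361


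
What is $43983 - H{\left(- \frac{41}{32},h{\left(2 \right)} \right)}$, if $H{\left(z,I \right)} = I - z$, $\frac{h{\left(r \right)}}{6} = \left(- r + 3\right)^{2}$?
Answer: $\frac{1407223}{32} \approx 43976.0$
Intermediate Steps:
$h{\left(r \right)} = 6 \left(3 - r\right)^{2}$ ($h{\left(r \right)} = 6 \left(- r + 3\right)^{2} = 6 \left(3 - r\right)^{2}$)
$43983 - H{\left(- \frac{41}{32},h{\left(2 \right)} \right)} = 43983 - \left(6 \left(-3 + 2\right)^{2} - - \frac{41}{32}\right) = 43983 - \left(6 \left(-1\right)^{2} - \left(-41\right) \frac{1}{32}\right) = 43983 - \left(6 \cdot 1 - - \frac{41}{32}\right) = 43983 - \left(6 + \frac{41}{32}\right) = 43983 - \frac{233}{32} = \frac{1407223}{32}$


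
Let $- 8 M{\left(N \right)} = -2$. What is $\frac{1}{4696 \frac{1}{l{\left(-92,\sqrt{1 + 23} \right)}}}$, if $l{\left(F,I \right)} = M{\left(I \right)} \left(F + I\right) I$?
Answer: $\frac{3}{2348} - \frac{23 \sqrt{6}}{2348} \approx -0.022716$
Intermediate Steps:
$M{\left(N \right)} = \frac{1}{4}$ ($M{\left(N \right)} = \left(- \frac{1}{8}\right) \left(-2\right) = \frac{1}{4}$)
$l{\left(F,I \right)} = I \left(\frac{F}{4} + \frac{I}{4}\right)$ ($l{\left(F,I \right)} = \frac{F + I}{4} I = \left(\frac{F}{4} + \frac{I}{4}\right) I = I \left(\frac{F}{4} + \frac{I}{4}\right)$)
$\frac{1}{4696 \frac{1}{l{\left(-92,\sqrt{1 + 23} \right)}}} = \frac{1}{4696 \frac{1}{\frac{1}{4} \sqrt{1 + 23} \left(-92 + \sqrt{1 + 23}\right)}} = \frac{1}{4696 \frac{1}{\frac{1}{4} \sqrt{24} \left(-92 + \sqrt{24}\right)}} = \frac{1}{4696 \frac{1}{\frac{1}{4} \cdot 2 \sqrt{6} \left(-92 + 2 \sqrt{6}\right)}} = \frac{1}{4696 \frac{1}{\frac{1}{2} \sqrt{6} \left(-92 + 2 \sqrt{6}\right)}} = \frac{1}{4696 \frac{\sqrt{6}}{3 \left(-92 + 2 \sqrt{6}\right)}} = \frac{1}{\frac{4696}{3} \sqrt{6} \frac{1}{-92 + 2 \sqrt{6}}} = \frac{\sqrt{6} \left(-92 + 2 \sqrt{6}\right)}{9392}$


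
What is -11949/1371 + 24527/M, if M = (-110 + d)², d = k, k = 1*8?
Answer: -30230293/4754628 ≈ -6.3581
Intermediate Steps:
k = 8
d = 8
M = 10404 (M = (-110 + 8)² = (-102)² = 10404)
-11949/1371 + 24527/M = -11949/1371 + 24527/10404 = -11949*1/1371 + 24527*(1/10404) = -3983/457 + 24527/10404 = -30230293/4754628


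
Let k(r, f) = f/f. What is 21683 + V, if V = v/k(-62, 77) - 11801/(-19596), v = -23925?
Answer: -43922431/19596 ≈ -2241.4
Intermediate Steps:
k(r, f) = 1
V = -468822499/19596 (V = -23925/1 - 11801/(-19596) = -23925*1 - 11801*(-1/19596) = -23925 + 11801/19596 = -468822499/19596 ≈ -23924.)
21683 + V = 21683 - 468822499/19596 = -43922431/19596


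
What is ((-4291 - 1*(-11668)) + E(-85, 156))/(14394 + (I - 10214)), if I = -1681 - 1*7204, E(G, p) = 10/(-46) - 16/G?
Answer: -14421978/9198275 ≈ -1.5679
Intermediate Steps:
E(G, p) = -5/23 - 16/G (E(G, p) = 10*(-1/46) - 16/G = -5/23 - 16/G)
I = -8885 (I = -1681 - 7204 = -8885)
((-4291 - 1*(-11668)) + E(-85, 156))/(14394 + (I - 10214)) = ((-4291 - 1*(-11668)) + (-5/23 - 16/(-85)))/(14394 + (-8885 - 10214)) = ((-4291 + 11668) + (-5/23 - 16*(-1/85)))/(14394 - 19099) = (7377 + (-5/23 + 16/85))/(-4705) = (7377 - 57/1955)*(-1/4705) = (14421978/1955)*(-1/4705) = -14421978/9198275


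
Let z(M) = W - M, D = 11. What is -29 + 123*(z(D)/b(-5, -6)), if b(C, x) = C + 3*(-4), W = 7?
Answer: -1/17 ≈ -0.058824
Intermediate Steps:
z(M) = 7 - M
b(C, x) = -12 + C (b(C, x) = C - 12 = -12 + C)
-29 + 123*(z(D)/b(-5, -6)) = -29 + 123*((7 - 1*11)/(-12 - 5)) = -29 + 123*((7 - 11)/(-17)) = -29 + 123*(-4*(-1/17)) = -29 + 123*(4/17) = -29 + 492/17 = -1/17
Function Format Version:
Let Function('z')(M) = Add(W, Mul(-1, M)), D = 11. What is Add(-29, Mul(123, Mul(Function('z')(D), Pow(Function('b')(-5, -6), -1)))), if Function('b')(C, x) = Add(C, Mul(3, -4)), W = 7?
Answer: Rational(-1, 17) ≈ -0.058824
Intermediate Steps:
Function('z')(M) = Add(7, Mul(-1, M))
Function('b')(C, x) = Add(-12, C) (Function('b')(C, x) = Add(C, -12) = Add(-12, C))
Add(-29, Mul(123, Mul(Function('z')(D), Pow(Function('b')(-5, -6), -1)))) = Add(-29, Mul(123, Mul(Add(7, Mul(-1, 11)), Pow(Add(-12, -5), -1)))) = Add(-29, Mul(123, Mul(Add(7, -11), Pow(-17, -1)))) = Add(-29, Mul(123, Mul(-4, Rational(-1, 17)))) = Add(-29, Mul(123, Rational(4, 17))) = Add(-29, Rational(492, 17)) = Rational(-1, 17)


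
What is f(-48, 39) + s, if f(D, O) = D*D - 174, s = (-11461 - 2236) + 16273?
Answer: 4706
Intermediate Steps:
s = 2576 (s = -13697 + 16273 = 2576)
f(D, O) = -174 + D**2 (f(D, O) = D**2 - 174 = -174 + D**2)
f(-48, 39) + s = (-174 + (-48)**2) + 2576 = (-174 + 2304) + 2576 = 2130 + 2576 = 4706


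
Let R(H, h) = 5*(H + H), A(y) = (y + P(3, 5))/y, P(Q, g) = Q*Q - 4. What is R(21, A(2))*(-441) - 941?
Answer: -93551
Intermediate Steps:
P(Q, g) = -4 + Q² (P(Q, g) = Q² - 4 = -4 + Q²)
A(y) = (5 + y)/y (A(y) = (y + (-4 + 3²))/y = (y + (-4 + 9))/y = (y + 5)/y = (5 + y)/y)
R(H, h) = 10*H (R(H, h) = 5*(2*H) = 10*H)
R(21, A(2))*(-441) - 941 = (10*21)*(-441) - 941 = 210*(-441) - 941 = -92610 - 941 = -93551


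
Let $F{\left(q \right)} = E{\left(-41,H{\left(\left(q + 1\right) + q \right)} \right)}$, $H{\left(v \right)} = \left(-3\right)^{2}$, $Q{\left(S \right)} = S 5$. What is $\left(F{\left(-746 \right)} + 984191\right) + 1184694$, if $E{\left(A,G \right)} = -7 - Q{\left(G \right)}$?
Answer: $2168833$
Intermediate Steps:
$Q{\left(S \right)} = 5 S$
$H{\left(v \right)} = 9$
$E{\left(A,G \right)} = -7 - 5 G$
$F{\left(q \right)} = -52$ ($F{\left(q \right)} = -7 - 45 = -52$)
$\left(F{\left(-746 \right)} + 984191\right) + 1184694 = \left(-52 + 984191\right) + 1184694 = 984139 + 1184694 = 2168833$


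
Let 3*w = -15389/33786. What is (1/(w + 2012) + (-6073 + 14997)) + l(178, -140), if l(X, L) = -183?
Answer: 1782437785445/203916907 ≈ 8741.0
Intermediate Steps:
w = -15389/101358 (w = (-15389/33786)/3 = (-15389*1/33786)/3 = (⅓)*(-15389/33786) = -15389/101358 ≈ -0.15183)
(1/(w + 2012) + (-6073 + 14997)) + l(178, -140) = (1/(-15389/101358 + 2012) + (-6073 + 14997)) - 183 = (1/(203916907/101358) + 8924) - 183 = (101358/203916907 + 8924) - 183 = 1819754579426/203916907 - 183 = 1782437785445/203916907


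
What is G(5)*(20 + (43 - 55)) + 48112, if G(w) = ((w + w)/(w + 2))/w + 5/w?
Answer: 336856/7 ≈ 48122.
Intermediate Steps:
G(w) = 2/(2 + w) + 5/w (G(w) = ((2*w)/(2 + w))/w + 5/w = (2*w/(2 + w))/w + 5/w = 2/(2 + w) + 5/w)
G(5)*(20 + (43 - 55)) + 48112 = ((10 + 7*5)/(5*(2 + 5)))*(20 + (43 - 55)) + 48112 = ((⅕)*(10 + 35)/7)*(20 - 12) + 48112 = ((⅕)*(⅐)*45)*8 + 48112 = (9/7)*8 + 48112 = 72/7 + 48112 = 336856/7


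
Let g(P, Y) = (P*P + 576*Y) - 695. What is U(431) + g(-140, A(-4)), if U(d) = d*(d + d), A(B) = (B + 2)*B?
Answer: 395035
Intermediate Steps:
A(B) = B*(2 + B) (A(B) = (2 + B)*B = B*(2 + B))
g(P, Y) = -695 + P² + 576*Y (g(P, Y) = (P² + 576*Y) - 695 = -695 + P² + 576*Y)
U(d) = 2*d² (U(d) = d*(2*d) = 2*d²)
U(431) + g(-140, A(-4)) = 2*431² + (-695 + (-140)² + 576*(-4*(2 - 4))) = 2*185761 + (-695 + 19600 + 576*(-4*(-2))) = 371522 + (-695 + 19600 + 576*8) = 371522 + (-695 + 19600 + 4608) = 371522 + 23513 = 395035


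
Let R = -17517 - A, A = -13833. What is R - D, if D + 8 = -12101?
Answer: 8425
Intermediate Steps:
D = -12109 (D = -8 - 12101 = -12109)
R = -3684 (R = -17517 - 1*(-13833) = -17517 + 13833 = -3684)
R - D = -3684 - 1*(-12109) = -3684 + 12109 = 8425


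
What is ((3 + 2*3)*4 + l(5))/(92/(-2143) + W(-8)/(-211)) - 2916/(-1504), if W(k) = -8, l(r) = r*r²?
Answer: -977538977/30456 ≈ -32097.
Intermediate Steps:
l(r) = r³
((3 + 2*3)*4 + l(5))/(92/(-2143) + W(-8)/(-211)) - 2916/(-1504) = ((3 + 2*3)*4 + 5³)/(92/(-2143) - 8/(-211)) - 2916/(-1504) = ((3 + 6)*4 + 125)/(92*(-1/2143) - 8*(-1/211)) - 2916*(-1/1504) = (9*4 + 125)/(-92/2143 + 8/211) + 729/376 = (36 + 125)/(-2268/452173) + 729/376 = 161*(-452173/2268) + 729/376 = -10399979/324 + 729/376 = -977538977/30456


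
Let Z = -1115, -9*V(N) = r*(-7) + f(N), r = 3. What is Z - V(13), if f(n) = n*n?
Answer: -9887/9 ≈ -1098.6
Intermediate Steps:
f(n) = n²
V(N) = 7/3 - N²/9 (V(N) = -(3*(-7) + N²)/9 = -(-21 + N²)/9 = 7/3 - N²/9)
Z - V(13) = -1115 - (7/3 - ⅑*13²) = -1115 - (7/3 - ⅑*169) = -1115 - (7/3 - 169/9) = -1115 - 1*(-148/9) = -1115 + 148/9 = -9887/9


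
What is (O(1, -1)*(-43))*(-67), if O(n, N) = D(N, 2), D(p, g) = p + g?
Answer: 2881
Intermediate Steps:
D(p, g) = g + p
O(n, N) = 2 + N
(O(1, -1)*(-43))*(-67) = ((2 - 1)*(-43))*(-67) = (1*(-43))*(-67) = -43*(-67) = 2881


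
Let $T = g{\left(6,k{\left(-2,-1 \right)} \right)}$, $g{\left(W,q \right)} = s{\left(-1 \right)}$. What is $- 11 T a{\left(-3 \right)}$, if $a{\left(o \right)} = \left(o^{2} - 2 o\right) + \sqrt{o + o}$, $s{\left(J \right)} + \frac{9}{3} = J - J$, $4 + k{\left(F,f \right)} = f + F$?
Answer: $495 + 33 i \sqrt{6} \approx 495.0 + 80.833 i$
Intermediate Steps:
$k{\left(F,f \right)} = -4 + F + f$ ($k{\left(F,f \right)} = -4 + \left(f + F\right) = -4 + \left(F + f\right) = -4 + F + f$)
$s{\left(J \right)} = -3$ ($s{\left(J \right)} = -3 + \left(J - J\right) = -3 + 0 = -3$)
$g{\left(W,q \right)} = -3$
$T = -3$
$a{\left(o \right)} = o^{2} - 2 o + \sqrt{2} \sqrt{o}$ ($a{\left(o \right)} = \left(o^{2} - 2 o\right) + \sqrt{2 o} = \left(o^{2} - 2 o\right) + \sqrt{2} \sqrt{o} = o^{2} - 2 o + \sqrt{2} \sqrt{o}$)
$- 11 T a{\left(-3 \right)} = \left(-11\right) \left(-3\right) \left(\left(-3\right)^{2} - -6 + \sqrt{2} \sqrt{-3}\right) = 33 \left(9 + 6 + \sqrt{2} i \sqrt{3}\right) = 33 \left(9 + 6 + i \sqrt{6}\right) = 33 \left(15 + i \sqrt{6}\right) = 495 + 33 i \sqrt{6}$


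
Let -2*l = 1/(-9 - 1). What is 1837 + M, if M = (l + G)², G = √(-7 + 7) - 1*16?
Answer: 836561/400 ≈ 2091.4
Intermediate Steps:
G = -16 (G = √0 - 16 = 0 - 16 = -16)
l = 1/20 (l = -1/(2*(-9 - 1)) = -½/(-10) = -½*(-⅒) = 1/20 ≈ 0.050000)
M = 101761/400 (M = (1/20 - 16)² = (-319/20)² = 101761/400 ≈ 254.40)
1837 + M = 1837 + 101761/400 = 836561/400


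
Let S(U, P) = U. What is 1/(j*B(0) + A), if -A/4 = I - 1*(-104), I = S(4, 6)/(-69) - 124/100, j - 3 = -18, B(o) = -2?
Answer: -1725/656894 ≈ -0.0026260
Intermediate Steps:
j = -15 (j = 3 - 18 = -15)
I = -2239/1725 (I = 4/(-69) - 124/100 = 4*(-1/69) - 124*1/100 = -4/69 - 31/25 = -2239/1725 ≈ -1.2980)
A = -708644/1725 (A = -4*(-2239/1725 - 1*(-104)) = -4*(-2239/1725 + 104) = -4*177161/1725 = -708644/1725 ≈ -410.81)
1/(j*B(0) + A) = 1/(-15*(-2) - 708644/1725) = 1/(30 - 708644/1725) = 1/(-656894/1725) = -1725/656894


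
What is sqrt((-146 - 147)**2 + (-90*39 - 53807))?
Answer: 2*sqrt(7133) ≈ 168.91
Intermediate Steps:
sqrt((-146 - 147)**2 + (-90*39 - 53807)) = sqrt((-293)**2 + (-3510 - 53807)) = sqrt(85849 - 57317) = sqrt(28532) = 2*sqrt(7133)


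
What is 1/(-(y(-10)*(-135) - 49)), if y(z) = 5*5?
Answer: 1/3424 ≈ 0.00029206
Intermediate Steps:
y(z) = 25
1/(-(y(-10)*(-135) - 49)) = 1/(-(25*(-135) - 49)) = 1/(-(-3375 - 49)) = 1/(-1*(-3424)) = 1/3424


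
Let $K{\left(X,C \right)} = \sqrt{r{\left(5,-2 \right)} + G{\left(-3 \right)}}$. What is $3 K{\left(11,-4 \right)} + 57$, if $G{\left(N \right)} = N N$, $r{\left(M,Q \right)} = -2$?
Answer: $57 + 3 \sqrt{7} \approx 64.937$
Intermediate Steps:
$G{\left(N \right)} = N^{2}$
$K{\left(X,C \right)} = \sqrt{7}$ ($K{\left(X,C \right)} = \sqrt{-2 + \left(-3\right)^{2}} = \sqrt{-2 + 9} = \sqrt{7}$)
$3 K{\left(11,-4 \right)} + 57 = 3 \sqrt{7} + 57 = 57 + 3 \sqrt{7}$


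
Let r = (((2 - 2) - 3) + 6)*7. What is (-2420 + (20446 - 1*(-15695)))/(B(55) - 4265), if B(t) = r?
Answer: -33721/4244 ≈ -7.9456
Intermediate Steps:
r = 21 (r = ((0 - 3) + 6)*7 = (-3 + 6)*7 = 3*7 = 21)
B(t) = 21
(-2420 + (20446 - 1*(-15695)))/(B(55) - 4265) = (-2420 + (20446 - 1*(-15695)))/(21 - 4265) = (-2420 + (20446 + 15695))/(-4244) = (-2420 + 36141)*(-1/4244) = 33721*(-1/4244) = -33721/4244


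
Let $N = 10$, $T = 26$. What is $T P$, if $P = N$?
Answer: $260$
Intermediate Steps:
$P = 10$
$T P = 26 \cdot 10 = 260$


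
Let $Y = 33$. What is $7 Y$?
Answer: $231$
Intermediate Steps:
$7 Y = 7 \cdot 33 = 231$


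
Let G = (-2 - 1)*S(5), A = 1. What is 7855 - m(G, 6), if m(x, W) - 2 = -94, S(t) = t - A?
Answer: 7947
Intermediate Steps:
S(t) = -1 + t (S(t) = t - 1*1 = t - 1 = -1 + t)
G = -12 (G = (-2 - 1)*(-1 + 5) = -3*4 = -12)
m(x, W) = -92 (m(x, W) = 2 - 94 = -92)
7855 - m(G, 6) = 7855 - 1*(-92) = 7855 + 92 = 7947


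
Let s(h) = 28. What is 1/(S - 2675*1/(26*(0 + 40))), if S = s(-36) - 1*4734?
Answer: -208/979383 ≈ -0.00021238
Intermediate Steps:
S = -4706 (S = 28 - 1*4734 = 28 - 4734 = -4706)
1/(S - 2675*1/(26*(0 + 40))) = 1/(-4706 - 2675*1/(26*(0 + 40))) = 1/(-4706 - 2675/(26*40)) = 1/(-4706 - 2675/1040) = 1/(-4706 - 2675*1/1040) = 1/(-4706 - 535/208) = 1/(-979383/208) = -208/979383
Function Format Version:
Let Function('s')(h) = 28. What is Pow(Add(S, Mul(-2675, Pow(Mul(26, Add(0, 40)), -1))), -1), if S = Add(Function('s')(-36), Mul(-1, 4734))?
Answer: Rational(-208, 979383) ≈ -0.00021238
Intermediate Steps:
S = -4706 (S = Add(28, Mul(-1, 4734)) = Add(28, -4734) = -4706)
Pow(Add(S, Mul(-2675, Pow(Mul(26, Add(0, 40)), -1))), -1) = Pow(Add(-4706, Mul(-2675, Pow(Mul(26, Add(0, 40)), -1))), -1) = Pow(Add(-4706, Mul(-2675, Pow(Mul(26, 40), -1))), -1) = Pow(Add(-4706, Mul(-2675, Pow(1040, -1))), -1) = Pow(Add(-4706, Mul(-2675, Rational(1, 1040))), -1) = Pow(Add(-4706, Rational(-535, 208)), -1) = Pow(Rational(-979383, 208), -1) = Rational(-208, 979383)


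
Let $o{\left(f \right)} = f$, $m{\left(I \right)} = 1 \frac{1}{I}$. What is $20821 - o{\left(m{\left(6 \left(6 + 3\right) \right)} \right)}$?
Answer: $\frac{1124333}{54} \approx 20821.0$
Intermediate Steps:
$m{\left(I \right)} = \frac{1}{I}$
$20821 - o{\left(m{\left(6 \left(6 + 3\right) \right)} \right)} = 20821 - \frac{1}{6 \left(6 + 3\right)} = 20821 - \frac{1}{6 \cdot 9} = 20821 - \frac{1}{54} = \frac{1124333}{54}$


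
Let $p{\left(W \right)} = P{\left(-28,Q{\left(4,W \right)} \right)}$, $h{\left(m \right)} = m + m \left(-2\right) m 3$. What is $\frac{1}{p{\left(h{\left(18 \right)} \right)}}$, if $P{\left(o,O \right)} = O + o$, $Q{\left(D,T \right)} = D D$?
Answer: $- \frac{1}{12} \approx -0.083333$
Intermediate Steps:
$h{\left(m \right)} = m - 6 m^{2}$ ($h{\left(m \right)} = m + - 2 m m 3 = m + - 2 m^{2} \cdot 3 = m - 6 m^{2}$)
$Q{\left(D,T \right)} = D^{2}$
$p{\left(W \right)} = -12$ ($p{\left(W \right)} = 4^{2} - 28 = 16 - 28 = -12$)
$\frac{1}{p{\left(h{\left(18 \right)} \right)}} = \frac{1}{-12} = - \frac{1}{12}$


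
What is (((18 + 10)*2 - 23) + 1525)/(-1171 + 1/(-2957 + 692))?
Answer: -1764435/1326158 ≈ -1.3305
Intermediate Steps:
(((18 + 10)*2 - 23) + 1525)/(-1171 + 1/(-2957 + 692)) = ((28*2 - 23) + 1525)/(-1171 + 1/(-2265)) = ((56 - 23) + 1525)/(-1171 - 1/2265) = (33 + 1525)/(-2652316/2265) = 1558*(-2265/2652316) = -1764435/1326158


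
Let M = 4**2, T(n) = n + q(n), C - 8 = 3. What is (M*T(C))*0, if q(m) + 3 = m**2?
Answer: 0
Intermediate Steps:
C = 11 (C = 8 + 3 = 11)
q(m) = -3 + m**2
T(n) = -3 + n + n**2 (T(n) = n + (-3 + n**2) = -3 + n + n**2)
M = 16
(M*T(C))*0 = (16*(-3 + 11 + 11**2))*0 = (16*(-3 + 11 + 121))*0 = (16*129)*0 = 2064*0 = 0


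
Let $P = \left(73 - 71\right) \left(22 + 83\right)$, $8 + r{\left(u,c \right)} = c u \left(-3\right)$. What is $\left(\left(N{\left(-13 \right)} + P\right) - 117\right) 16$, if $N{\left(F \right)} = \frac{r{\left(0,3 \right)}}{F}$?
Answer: $\frac{19472}{13} \approx 1497.8$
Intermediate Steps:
$r{\left(u,c \right)} = -8 - 3 c u$ ($r{\left(u,c \right)} = -8 + c u \left(-3\right) = -8 - 3 c u$)
$P = 210$ ($P = 2 \cdot 105 = 210$)
$N{\left(F \right)} = - \frac{8}{F}$ ($N{\left(F \right)} = \frac{-8 - 9 \cdot 0}{F} = \frac{-8 + 0}{F} = - \frac{8}{F}$)
$\left(\left(N{\left(-13 \right)} + P\right) - 117\right) 16 = \left(\left(- \frac{8}{-13} + 210\right) - 117\right) 16 = \left(\left(\left(-8\right) \left(- \frac{1}{13}\right) + 210\right) - 117\right) 16 = \left(\left(\frac{8}{13} + 210\right) - 117\right) 16 = \left(\frac{2738}{13} - 117\right) 16 = \frac{1217}{13} \cdot 16 = \frac{19472}{13}$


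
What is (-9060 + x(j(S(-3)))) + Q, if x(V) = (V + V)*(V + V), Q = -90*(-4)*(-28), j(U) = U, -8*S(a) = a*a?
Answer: -306159/16 ≈ -19135.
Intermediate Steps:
S(a) = -a²/8 (S(a) = -a*a/8 = -a²/8)
Q = -10080 (Q = -30*(-12)*(-28) = 360*(-28) = -10080)
x(V) = 4*V² (x(V) = (2*V)*(2*V) = 4*V²)
(-9060 + x(j(S(-3)))) + Q = (-9060 + 4*(-⅛*(-3)²)²) - 10080 = (-9060 + 4*(-⅛*9)²) - 10080 = (-9060 + 4*(-9/8)²) - 10080 = (-9060 + 4*(81/64)) - 10080 = (-9060 + 81/16) - 10080 = -144879/16 - 10080 = -306159/16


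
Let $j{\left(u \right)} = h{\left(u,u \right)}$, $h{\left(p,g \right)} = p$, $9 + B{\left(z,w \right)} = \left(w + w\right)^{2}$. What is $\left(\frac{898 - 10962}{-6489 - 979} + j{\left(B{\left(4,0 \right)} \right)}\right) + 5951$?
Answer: $\frac{11096230}{1867} \approx 5943.3$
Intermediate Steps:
$B{\left(z,w \right)} = -9 + 4 w^{2}$ ($B{\left(z,w \right)} = -9 + \left(w + w\right)^{2} = -9 + \left(2 w\right)^{2} = -9 + 4 w^{2}$)
$j{\left(u \right)} = u$
$\left(\frac{898 - 10962}{-6489 - 979} + j{\left(B{\left(4,0 \right)} \right)}\right) + 5951 = \left(\frac{898 - 10962}{-6489 - 979} - \left(9 - 4 \cdot 0^{2}\right)\right) + 5951 = \left(- \frac{10064}{-7468} + \left(-9 + 4 \cdot 0\right)\right) + 5951 = \left(\left(-10064\right) \left(- \frac{1}{7468}\right) + \left(-9 + 0\right)\right) + 5951 = \left(\frac{2516}{1867} - 9\right) + 5951 = - \frac{14287}{1867} + 5951 = \frac{11096230}{1867}$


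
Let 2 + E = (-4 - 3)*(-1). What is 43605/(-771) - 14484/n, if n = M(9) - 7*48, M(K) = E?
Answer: -1088697/85067 ≈ -12.798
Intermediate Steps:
E = 5 (E = -2 + (-4 - 3)*(-1) = -2 - 7*(-1) = -2 + 7 = 5)
M(K) = 5
n = -331 (n = 5 - 7*48 = 5 - 336 = -331)
43605/(-771) - 14484/n = 43605/(-771) - 14484/(-331) = 43605*(-1/771) - 14484*(-1/331) = -14535/257 + 14484/331 = -1088697/85067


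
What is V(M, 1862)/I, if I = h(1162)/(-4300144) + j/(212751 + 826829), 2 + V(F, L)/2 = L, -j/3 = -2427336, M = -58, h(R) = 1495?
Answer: 4157419640553600/7828032209263 ≈ 531.09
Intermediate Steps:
j = 7282008 (j = -3*(-2427336) = 7282008)
V(F, L) = -4 + 2*L
I = 7828032209263/1117585924880 (I = 1495/(-4300144) + 7282008/(212751 + 826829) = 1495*(-1/4300144) + 7282008/1039580 = -1495/4300144 + 7282008*(1/1039580) = -1495/4300144 + 1820502/259895 = 7828032209263/1117585924880 ≈ 7.0044)
V(M, 1862)/I = (-4 + 2*1862)/(7828032209263/1117585924880) = (-4 + 3724)*(1117585924880/7828032209263) = 3720*(1117585924880/7828032209263) = 4157419640553600/7828032209263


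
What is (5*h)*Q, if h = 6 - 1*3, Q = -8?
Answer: -120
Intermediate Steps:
h = 3 (h = 6 - 3 = 3)
(5*h)*Q = (5*3)*(-8) = 15*(-8) = -120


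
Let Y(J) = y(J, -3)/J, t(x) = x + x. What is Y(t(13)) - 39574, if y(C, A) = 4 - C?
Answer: -514473/13 ≈ -39575.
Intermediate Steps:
t(x) = 2*x
Y(J) = (4 - J)/J
Y(t(13)) - 39574 = (4 - 2*13)/((2*13)) - 39574 = (4 - 1*26)/26 - 39574 = (4 - 26)/26 - 39574 = (1/26)*(-22) - 39574 = -11/13 - 39574 = -514473/13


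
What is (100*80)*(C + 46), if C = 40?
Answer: 688000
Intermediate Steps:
(100*80)*(C + 46) = (100*80)*(40 + 46) = 8000*86 = 688000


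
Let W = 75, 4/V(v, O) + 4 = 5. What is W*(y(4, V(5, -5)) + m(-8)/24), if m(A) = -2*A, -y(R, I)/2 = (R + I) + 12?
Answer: -2950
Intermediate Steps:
V(v, O) = 4 (V(v, O) = 4/(-4 + 5) = 4/1 = 4*1 = 4)
y(R, I) = -24 - 2*I - 2*R (y(R, I) = -2*((R + I) + 12) = -2*((I + R) + 12) = -2*(12 + I + R) = -24 - 2*I - 2*R)
W*(y(4, V(5, -5)) + m(-8)/24) = 75*((-24 - 2*4 - 2*4) - 2*(-8)/24) = 75*((-24 - 8 - 8) + 16*(1/24)) = 75*(-40 + ⅔) = 75*(-118/3) = -2950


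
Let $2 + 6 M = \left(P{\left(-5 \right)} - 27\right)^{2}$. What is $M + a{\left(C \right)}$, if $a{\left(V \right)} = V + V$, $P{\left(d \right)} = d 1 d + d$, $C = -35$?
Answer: $- \frac{373}{6} \approx -62.167$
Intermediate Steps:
$P{\left(d \right)} = d + d^{2}$ ($P{\left(d \right)} = d d + d = d^{2} + d = d + d^{2}$)
$a{\left(V \right)} = 2 V$
$M = \frac{47}{6}$ ($M = - \frac{1}{3} + \frac{\left(- 5 \left(1 - 5\right) - 27\right)^{2}}{6} = - \frac{1}{3} + \frac{\left(\left(-5\right) \left(-4\right) - 27\right)^{2}}{6} = - \frac{1}{3} + \frac{\left(20 - 27\right)^{2}}{6} = - \frac{1}{3} + \frac{\left(-7\right)^{2}}{6} = - \frac{1}{3} + \frac{1}{6} \cdot 49 = - \frac{1}{3} + \frac{49}{6} = \frac{47}{6} \approx 7.8333$)
$M + a{\left(C \right)} = \frac{47}{6} + 2 \left(-35\right) = \frac{47}{6} - 70 = - \frac{373}{6}$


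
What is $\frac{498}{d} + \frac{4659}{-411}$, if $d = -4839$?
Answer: $- \frac{2527731}{220981} \approx -11.439$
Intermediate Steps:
$\frac{498}{d} + \frac{4659}{-411} = \frac{498}{-4839} + \frac{4659}{-411} = 498 \left(- \frac{1}{4839}\right) + 4659 \left(- \frac{1}{411}\right) = - \frac{166}{1613} - \frac{1553}{137} = - \frac{2527731}{220981}$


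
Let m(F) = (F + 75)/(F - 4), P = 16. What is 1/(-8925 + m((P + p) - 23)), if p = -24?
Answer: -35/312419 ≈ -0.00011203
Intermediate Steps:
m(F) = (75 + F)/(-4 + F)
1/(-8925 + m((P + p) - 23)) = 1/(-8925 + (75 + ((16 - 24) - 23))/(-4 + ((16 - 24) - 23))) = 1/(-8925 + (75 + (-8 - 23))/(-4 + (-8 - 23))) = 1/(-8925 + (75 - 31)/(-4 - 31)) = 1/(-8925 + 44/(-35)) = 1/(-8925 - 1/35*44) = 1/(-8925 - 44/35) = 1/(-312419/35) = -35/312419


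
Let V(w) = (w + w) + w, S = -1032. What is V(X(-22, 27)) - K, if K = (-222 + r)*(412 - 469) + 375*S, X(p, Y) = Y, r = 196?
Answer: 385599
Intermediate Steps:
V(w) = 3*w (V(w) = 2*w + w = 3*w)
K = -385518 (K = (-222 + 196)*(412 - 469) + 375*(-1032) = -26*(-57) - 387000 = 1482 - 387000 = -385518)
V(X(-22, 27)) - K = 3*27 - 1*(-385518) = 81 + 385518 = 385599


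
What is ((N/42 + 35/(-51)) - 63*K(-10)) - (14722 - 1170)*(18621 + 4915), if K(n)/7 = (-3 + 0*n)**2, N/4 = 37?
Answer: -113870090224/357 ≈ -3.1896e+8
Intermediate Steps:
N = 148 (N = 4*37 = 148)
K(n) = 63 (K(n) = 7*(-3 + 0*n)**2 = 7*(-3 + 0)**2 = 7*(-3)**2 = 7*9 = 63)
((N/42 + 35/(-51)) - 63*K(-10)) - (14722 - 1170)*(18621 + 4915) = ((148/42 + 35/(-51)) - 63*63) - (14722 - 1170)*(18621 + 4915) = ((148*(1/42) + 35*(-1/51)) - 3969) - 13552*23536 = ((74/21 - 35/51) - 3969) - 1*318959872 = (1013/357 - 3969) - 318959872 = -1415920/357 - 318959872 = -113870090224/357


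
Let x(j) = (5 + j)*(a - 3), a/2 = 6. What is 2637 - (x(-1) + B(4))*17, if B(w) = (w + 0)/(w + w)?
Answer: 4033/2 ≈ 2016.5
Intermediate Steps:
a = 12 (a = 2*6 = 12)
B(w) = 1/2 (B(w) = w/((2*w)) = w*(1/(2*w)) = 1/2)
x(j) = 45 + 9*j (x(j) = (5 + j)*(12 - 3) = (5 + j)*9 = 45 + 9*j)
2637 - (x(-1) + B(4))*17 = 2637 - ((45 + 9*(-1)) + 1/2)*17 = 2637 - ((45 - 9) + 1/2)*17 = 2637 - (36 + 1/2)*17 = 2637 - 73*17/2 = 2637 - 1*1241/2 = 2637 - 1241/2 = 4033/2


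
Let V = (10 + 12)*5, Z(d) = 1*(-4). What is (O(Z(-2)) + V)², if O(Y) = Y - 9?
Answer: 9409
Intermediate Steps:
Z(d) = -4
V = 110 (V = 22*5 = 110)
O(Y) = -9 + Y
(O(Z(-2)) + V)² = ((-9 - 4) + 110)² = (-13 + 110)² = 97² = 9409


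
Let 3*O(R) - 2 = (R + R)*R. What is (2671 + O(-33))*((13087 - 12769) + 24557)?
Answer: 253550875/3 ≈ 8.4517e+7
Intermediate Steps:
O(R) = ⅔ + 2*R²/3 (O(R) = ⅔ + ((R + R)*R)/3 = ⅔ + ((2*R)*R)/3 = ⅔ + (2*R²)/3 = ⅔ + 2*R²/3)
(2671 + O(-33))*((13087 - 12769) + 24557) = (2671 + (⅔ + (⅔)*(-33)²))*((13087 - 12769) + 24557) = (2671 + (⅔ + (⅔)*1089))*(318 + 24557) = (2671 + (⅔ + 726))*24875 = (2671 + 2180/3)*24875 = (10193/3)*24875 = 253550875/3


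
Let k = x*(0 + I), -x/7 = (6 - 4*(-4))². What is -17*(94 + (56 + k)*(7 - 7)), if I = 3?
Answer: -1598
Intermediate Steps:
x = -3388 (x = -7*(6 - 4*(-4))² = -7*(6 + 16)² = -7*22² = -7*484 = -3388)
k = -10164 (k = -3388*(0 + 3) = -3388*3 = -10164)
-17*(94 + (56 + k)*(7 - 7)) = -17*(94 + (56 - 10164)*(7 - 7)) = -17*(94 - 10108*0) = -17*(94 + 0) = -17*94 = -1598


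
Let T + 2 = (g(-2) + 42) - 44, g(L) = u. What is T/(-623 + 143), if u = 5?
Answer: -1/480 ≈ -0.0020833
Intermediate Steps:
g(L) = 5
T = 1 (T = -2 + ((5 + 42) - 44) = -2 + (47 - 44) = -2 + 3 = 1)
T/(-623 + 143) = 1/(-623 + 143) = 1/(-480) = -1/480*1 = -1/480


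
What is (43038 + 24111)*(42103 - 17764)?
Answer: 1634339511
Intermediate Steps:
(43038 + 24111)*(42103 - 17764) = 67149*24339 = 1634339511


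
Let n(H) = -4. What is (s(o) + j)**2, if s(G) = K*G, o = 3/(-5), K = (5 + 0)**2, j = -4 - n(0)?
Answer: 225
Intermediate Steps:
j = 0 (j = -4 - 1*(-4) = -4 + 4 = 0)
K = 25 (K = 5**2 = 25)
o = -3/5 (o = 3*(-1/5) = -3/5 ≈ -0.60000)
s(G) = 25*G
(s(o) + j)**2 = (25*(-3/5) + 0)**2 = (-15 + 0)**2 = (-15)**2 = 225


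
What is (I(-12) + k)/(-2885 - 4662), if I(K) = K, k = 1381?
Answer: -1369/7547 ≈ -0.18140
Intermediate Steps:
(I(-12) + k)/(-2885 - 4662) = (-12 + 1381)/(-2885 - 4662) = 1369/(-7547) = 1369*(-1/7547) = -1369/7547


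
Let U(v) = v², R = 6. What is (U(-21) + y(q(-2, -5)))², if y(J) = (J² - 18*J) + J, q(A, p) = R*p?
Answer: 3426201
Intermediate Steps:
q(A, p) = 6*p
y(J) = J² - 17*J
(U(-21) + y(q(-2, -5)))² = ((-21)² + (6*(-5))*(-17 + 6*(-5)))² = (441 - 30*(-17 - 30))² = (441 - 30*(-47))² = (441 + 1410)² = 1851² = 3426201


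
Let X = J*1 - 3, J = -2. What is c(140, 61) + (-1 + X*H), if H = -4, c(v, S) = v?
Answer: 159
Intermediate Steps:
X = -5 (X = -2*1 - 3 = -2 - 3 = -5)
c(140, 61) + (-1 + X*H) = 140 + (-1 - 5*(-4)) = 140 + (-1 + 20) = 140 + 19 = 159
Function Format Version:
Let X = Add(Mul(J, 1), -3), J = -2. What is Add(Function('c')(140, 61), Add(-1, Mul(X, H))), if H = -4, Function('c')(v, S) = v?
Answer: 159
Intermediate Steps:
X = -5 (X = Add(Mul(-2, 1), -3) = Add(-2, -3) = -5)
Add(Function('c')(140, 61), Add(-1, Mul(X, H))) = Add(140, Add(-1, Mul(-5, -4))) = Add(140, Add(-1, 20)) = Add(140, 19) = 159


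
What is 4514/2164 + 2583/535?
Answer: 4002301/578870 ≈ 6.9140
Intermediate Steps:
4514/2164 + 2583/535 = 4514*(1/2164) + 2583*(1/535) = 2257/1082 + 2583/535 = 4002301/578870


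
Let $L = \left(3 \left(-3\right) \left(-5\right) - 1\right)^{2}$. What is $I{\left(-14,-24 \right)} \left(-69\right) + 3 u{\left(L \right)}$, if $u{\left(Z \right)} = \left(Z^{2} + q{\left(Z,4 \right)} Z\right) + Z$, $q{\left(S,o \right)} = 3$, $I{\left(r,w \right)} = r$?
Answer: $11268486$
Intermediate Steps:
$L = 1936$ ($L = \left(\left(-9\right) \left(-5\right) - 1\right)^{2} = \left(45 - 1\right)^{2} = 44^{2} = 1936$)
$u{\left(Z \right)} = Z^{2} + 4 Z$ ($u{\left(Z \right)} = \left(Z^{2} + 3 Z\right) + Z = Z^{2} + 4 Z$)
$I{\left(-14,-24 \right)} \left(-69\right) + 3 u{\left(L \right)} = \left(-14\right) \left(-69\right) + 3 \cdot 1936 \left(4 + 1936\right) = 966 + 3 \cdot 1936 \cdot 1940 = 966 + 3 \cdot 3755840 = 966 + 11267520 = 11268486$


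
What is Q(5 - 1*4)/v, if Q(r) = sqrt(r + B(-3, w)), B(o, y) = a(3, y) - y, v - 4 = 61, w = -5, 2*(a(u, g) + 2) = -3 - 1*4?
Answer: sqrt(2)/130 ≈ 0.010879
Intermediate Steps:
a(u, g) = -11/2 (a(u, g) = -2 + (-3 - 1*4)/2 = -2 + (-3 - 4)/2 = -2 + (1/2)*(-7) = -2 - 7/2 = -11/2)
v = 65 (v = 4 + 61 = 65)
B(o, y) = -11/2 - y
Q(r) = sqrt(-1/2 + r) (Q(r) = sqrt(r + (-11/2 - 1*(-5))) = sqrt(r + (-11/2 + 5)) = sqrt(r - 1/2) = sqrt(-1/2 + r))
Q(5 - 1*4)/v = (sqrt(-2 + 4*(5 - 1*4))/2)/65 = (sqrt(-2 + 4*(5 - 4))/2)/65 = (sqrt(-2 + 4*1)/2)/65 = (sqrt(-2 + 4)/2)/65 = (sqrt(2)/2)/65 = sqrt(2)/130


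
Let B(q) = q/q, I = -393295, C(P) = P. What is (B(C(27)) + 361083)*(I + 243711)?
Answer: -54012389056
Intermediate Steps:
B(q) = 1
(B(C(27)) + 361083)*(I + 243711) = (1 + 361083)*(-393295 + 243711) = 361084*(-149584) = -54012389056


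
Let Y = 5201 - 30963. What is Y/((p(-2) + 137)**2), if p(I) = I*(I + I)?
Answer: -25762/21025 ≈ -1.2253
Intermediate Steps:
p(I) = 2*I**2 (p(I) = I*(2*I) = 2*I**2)
Y = -25762
Y/((p(-2) + 137)**2) = -25762/(2*(-2)**2 + 137)**2 = -25762/(2*4 + 137)**2 = -25762/(8 + 137)**2 = -25762/(145**2) = -25762/21025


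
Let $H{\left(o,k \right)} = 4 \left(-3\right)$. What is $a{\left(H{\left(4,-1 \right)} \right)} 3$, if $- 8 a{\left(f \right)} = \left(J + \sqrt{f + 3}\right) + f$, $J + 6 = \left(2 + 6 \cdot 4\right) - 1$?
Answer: $- \frac{21}{8} - \frac{9 i}{8} \approx -2.625 - 1.125 i$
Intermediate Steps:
$H{\left(o,k \right)} = -12$
$J = 19$ ($J = -6 + \left(\left(2 + 6 \cdot 4\right) - 1\right) = -6 + \left(\left(2 + 24\right) - 1\right) = -6 + \left(26 - 1\right) = -6 + 25 = 19$)
$a{\left(f \right)} = - \frac{19}{8} - \frac{f}{8} - \frac{\sqrt{3 + f}}{8}$ ($a{\left(f \right)} = - \frac{\left(19 + \sqrt{f + 3}\right) + f}{8} = - \frac{\left(19 + \sqrt{3 + f}\right) + f}{8} = - \frac{19 + f + \sqrt{3 + f}}{8} = - \frac{19}{8} - \frac{f}{8} - \frac{\sqrt{3 + f}}{8}$)
$a{\left(H{\left(4,-1 \right)} \right)} 3 = \left(- \frac{19}{8} - - \frac{3}{2} - \frac{\sqrt{3 - 12}}{8}\right) 3 = \left(- \frac{19}{8} + \frac{3}{2} - \frac{\sqrt{-9}}{8}\right) 3 = \left(- \frac{19}{8} + \frac{3}{2} - \frac{3 i}{8}\right) 3 = \left(- \frac{7}{8} - \frac{3 i}{8}\right) 3 = - \frac{21}{8} - \frac{9 i}{8}$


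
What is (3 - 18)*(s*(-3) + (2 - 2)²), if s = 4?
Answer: 180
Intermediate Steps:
(3 - 18)*(s*(-3) + (2 - 2)²) = (3 - 18)*(4*(-3) + (2 - 2)²) = -15*(-12 + 0²) = -15*(-12 + 0) = -15*(-12) = 180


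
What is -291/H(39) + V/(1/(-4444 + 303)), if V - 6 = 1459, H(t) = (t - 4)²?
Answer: -7431542416/1225 ≈ -6.0666e+6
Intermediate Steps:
H(t) = (-4 + t)²
V = 1465 (V = 6 + 1459 = 1465)
-291/H(39) + V/(1/(-4444 + 303)) = -291/(-4 + 39)² + 1465/(1/(-4444 + 303)) = -291/(35²) + 1465/(1/(-4141)) = -291/1225 + 1465/(-1/4141) = -291*1/1225 + 1465*(-4141) = -291/1225 - 6066565 = -7431542416/1225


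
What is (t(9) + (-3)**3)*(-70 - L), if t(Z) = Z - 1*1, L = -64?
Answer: 114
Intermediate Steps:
t(Z) = -1 + Z (t(Z) = Z - 1 = -1 + Z)
(t(9) + (-3)**3)*(-70 - L) = ((-1 + 9) + (-3)**3)*(-70 - 1*(-64)) = (8 - 27)*(-70 + 64) = -19*(-6) = 114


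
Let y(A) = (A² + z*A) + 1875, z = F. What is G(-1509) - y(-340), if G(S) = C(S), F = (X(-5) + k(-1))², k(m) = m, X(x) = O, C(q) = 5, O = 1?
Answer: -117470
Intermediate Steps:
X(x) = 1
F = 0 (F = (1 - 1)² = 0² = 0)
z = 0
G(S) = 5
y(A) = 1875 + A² (y(A) = (A² + 0*A) + 1875 = (A² + 0) + 1875 = A² + 1875 = 1875 + A²)
G(-1509) - y(-340) = 5 - (1875 + (-340)²) = 5 - (1875 + 115600) = 5 - 1*117475 = 5 - 117475 = -117470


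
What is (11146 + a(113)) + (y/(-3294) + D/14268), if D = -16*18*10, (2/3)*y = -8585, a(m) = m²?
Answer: 62452797785/2611044 ≈ 23919.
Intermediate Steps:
y = -25755/2 (y = (3/2)*(-8585) = -25755/2 ≈ -12878.)
D = -2880 (D = -288*10 = -2880)
(11146 + a(113)) + (y/(-3294) + D/14268) = (11146 + 113²) + (-25755/2/(-3294) - 2880/14268) = (11146 + 12769) + (-25755/2*(-1/3294) - 2880*1/14268) = 23915 + (8585/2196 - 240/1189) = 23915 + 9680525/2611044 = 62452797785/2611044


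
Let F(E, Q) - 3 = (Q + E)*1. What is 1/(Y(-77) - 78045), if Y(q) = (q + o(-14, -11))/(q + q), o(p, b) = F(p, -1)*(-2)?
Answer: -154/12018877 ≈ -1.2813e-5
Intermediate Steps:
F(E, Q) = 3 + E + Q (F(E, Q) = 3 + (Q + E)*1 = 3 + (E + Q)*1 = 3 + (E + Q) = 3 + E + Q)
o(p, b) = -4 - 2*p (o(p, b) = (3 + p - 1)*(-2) = (2 + p)*(-2) = -4 - 2*p)
Y(q) = (24 + q)/(2*q) (Y(q) = (q + (-4 - 2*(-14)))/(q + q) = (q + (-4 + 28))/((2*q)) = (q + 24)*(1/(2*q)) = (24 + q)*(1/(2*q)) = (24 + q)/(2*q))
1/(Y(-77) - 78045) = 1/((½)*(24 - 77)/(-77) - 78045) = 1/((½)*(-1/77)*(-53) - 78045) = 1/(53/154 - 78045) = 1/(-12018877/154) = -154/12018877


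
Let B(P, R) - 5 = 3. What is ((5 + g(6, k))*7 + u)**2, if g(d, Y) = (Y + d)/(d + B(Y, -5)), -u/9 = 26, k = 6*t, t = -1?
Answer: 39601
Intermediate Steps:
k = -6 (k = 6*(-1) = -6)
B(P, R) = 8 (B(P, R) = 5 + 3 = 8)
u = -234 (u = -9*26 = -234)
g(d, Y) = (Y + d)/(8 + d) (g(d, Y) = (Y + d)/(d + 8) = (Y + d)/(8 + d))
((5 + g(6, k))*7 + u)**2 = ((5 + (-6 + 6)/(8 + 6))*7 - 234)**2 = ((5 + 0/14)*7 - 234)**2 = ((5 + (1/14)*0)*7 - 234)**2 = ((5 + 0)*7 - 234)**2 = (5*7 - 234)**2 = (35 - 234)**2 = (-199)**2 = 39601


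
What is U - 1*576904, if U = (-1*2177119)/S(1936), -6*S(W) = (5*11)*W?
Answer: -30707837603/53240 ≈ -5.7678e+5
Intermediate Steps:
S(W) = -55*W/6 (S(W) = -5*11*W/6 = -55*W/6)
U = 6531357/53240 (U = (-1*2177119)/((-55/6*1936)) = -2177119/(-53240/3) = -2177119*(-3/53240) = 6531357/53240 ≈ 122.68)
U - 1*576904 = 6531357/53240 - 1*576904 = 6531357/53240 - 576904 = -30707837603/53240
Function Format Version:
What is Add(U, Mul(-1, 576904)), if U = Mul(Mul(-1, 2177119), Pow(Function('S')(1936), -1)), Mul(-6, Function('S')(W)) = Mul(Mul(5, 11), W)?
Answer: Rational(-30707837603, 53240) ≈ -5.7678e+5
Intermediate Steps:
Function('S')(W) = Mul(Rational(-55, 6), W) (Function('S')(W) = Mul(Rational(-1, 6), Mul(Mul(5, 11), W)) = Mul(Rational(-1, 6), Mul(55, W)) = Mul(Rational(-55, 6), W))
U = Rational(6531357, 53240) (U = Mul(Mul(-1, 2177119), Pow(Mul(Rational(-55, 6), 1936), -1)) = Mul(-2177119, Pow(Rational(-53240, 3), -1)) = Mul(-2177119, Rational(-3, 53240)) = Rational(6531357, 53240) ≈ 122.68)
Add(U, Mul(-1, 576904)) = Add(Rational(6531357, 53240), Mul(-1, 576904)) = Add(Rational(6531357, 53240), -576904) = Rational(-30707837603, 53240)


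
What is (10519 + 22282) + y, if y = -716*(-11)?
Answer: 40677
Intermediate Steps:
y = 7876
(10519 + 22282) + y = (10519 + 22282) + 7876 = 32801 + 7876 = 40677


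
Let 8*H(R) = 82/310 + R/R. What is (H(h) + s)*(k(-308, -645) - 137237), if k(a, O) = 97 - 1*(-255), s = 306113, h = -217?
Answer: -2597942577783/62 ≈ -4.1902e+10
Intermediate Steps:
k(a, O) = 352 (k(a, O) = 97 + 255 = 352)
H(R) = 49/310 (H(R) = (82/310 + R/R)/8 = (82*(1/310) + 1)/8 = (41/155 + 1)/8 = (1/8)*(196/155) = 49/310)
(H(h) + s)*(k(-308, -645) - 137237) = (49/310 + 306113)*(352 - 137237) = (94895079/310)*(-136885) = -2597942577783/62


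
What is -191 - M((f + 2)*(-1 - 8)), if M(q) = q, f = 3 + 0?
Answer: -146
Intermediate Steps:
f = 3
-191 - M((f + 2)*(-1 - 8)) = -191 - (3 + 2)*(-1 - 8) = -191 - 5*(-9) = -191 - 1*(-45) = -191 + 45 = -146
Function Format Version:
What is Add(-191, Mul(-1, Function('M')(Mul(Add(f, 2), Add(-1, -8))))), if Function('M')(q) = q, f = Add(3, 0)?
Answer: -146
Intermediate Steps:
f = 3
Add(-191, Mul(-1, Function('M')(Mul(Add(f, 2), Add(-1, -8))))) = Add(-191, Mul(-1, Mul(Add(3, 2), Add(-1, -8)))) = Add(-191, Mul(-1, Mul(5, -9))) = Add(-191, Mul(-1, -45)) = Add(-191, 45) = -146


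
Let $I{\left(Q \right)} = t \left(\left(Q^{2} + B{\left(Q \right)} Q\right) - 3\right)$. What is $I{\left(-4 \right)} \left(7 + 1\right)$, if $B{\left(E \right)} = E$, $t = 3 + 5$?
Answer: $1856$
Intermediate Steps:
$t = 8$
$I{\left(Q \right)} = -24 + 16 Q^{2}$ ($I{\left(Q \right)} = 8 \left(\left(Q^{2} + Q Q\right) - 3\right) = 8 \left(\left(Q^{2} + Q^{2}\right) - 3\right) = 8 \left(2 Q^{2} - 3\right) = 8 \left(-3 + 2 Q^{2}\right) = -24 + 16 Q^{2}$)
$I{\left(-4 \right)} \left(7 + 1\right) = \left(-24 + 16 \left(-4\right)^{2}\right) \left(7 + 1\right) = \left(-24 + 16 \cdot 16\right) 8 = \left(-24 + 256\right) 8 = 232 \cdot 8 = 1856$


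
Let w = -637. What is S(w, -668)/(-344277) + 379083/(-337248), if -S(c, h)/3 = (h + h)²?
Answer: 62049935579/4300249248 ≈ 14.429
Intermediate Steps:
S(c, h) = -12*h² (S(c, h) = -3*(h + h)² = -3*4*h² = -12*h²)
S(w, -668)/(-344277) + 379083/(-337248) = -12*(-668)²/(-344277) + 379083/(-337248) = -12*446224*(-1/344277) + 379083*(-1/337248) = -5354688*(-1/344277) - 126361/112416 = 1784896/114759 - 126361/112416 = 62049935579/4300249248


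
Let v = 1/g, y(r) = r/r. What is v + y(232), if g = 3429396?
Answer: 3429397/3429396 ≈ 1.0000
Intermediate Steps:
y(r) = 1
v = 1/3429396 ≈ 2.9160e-7
v + y(232) = 1/3429396 + 1 = 3429397/3429396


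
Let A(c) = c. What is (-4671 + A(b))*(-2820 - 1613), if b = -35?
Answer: 20861698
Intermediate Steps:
(-4671 + A(b))*(-2820 - 1613) = (-4671 - 35)*(-2820 - 1613) = -4706*(-4433) = 20861698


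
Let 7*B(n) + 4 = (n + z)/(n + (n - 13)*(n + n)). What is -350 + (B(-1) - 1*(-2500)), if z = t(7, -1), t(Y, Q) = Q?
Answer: 406240/189 ≈ 2149.4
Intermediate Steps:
z = -1
B(n) = -4/7 + (-1 + n)/(7*(n + 2*n*(-13 + n))) (B(n) = -4/7 + ((n - 1)/(n + (n - 13)*(n + n)))/7 = -4/7 + ((-1 + n)/(n + (-13 + n)*(2*n)))/7 = -4/7 + ((-1 + n)/(n + 2*n*(-13 + n)))/7 = -4/7 + (-1 + n)/(7*(n + 2*n*(-13 + n))))
-350 + (B(-1) - 1*(-2500)) = -350 + ((1/7)*(-1 - 8*(-1)**2 + 101*(-1))/(-1*(-25 + 2*(-1))) - 1*(-2500)) = -350 + ((1/7)*(-1)*(-1 - 8*1 - 101)/(-25 - 2) + 2500) = -350 + ((1/7)*(-1)*(-1 - 8 - 101)/(-27) + 2500) = -350 + ((1/7)*(-1)*(-1/27)*(-110) + 2500) = -350 + (-110/189 + 2500) = -350 + 472390/189 = 406240/189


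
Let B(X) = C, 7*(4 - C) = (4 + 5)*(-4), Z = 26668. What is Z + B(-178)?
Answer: 186740/7 ≈ 26677.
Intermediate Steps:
C = 64/7 (C = 4 - (4 + 5)*(-4)/7 = 4 - 9*(-4)/7 = 4 - ⅐*(-36) = 4 + 36/7 = 64/7 ≈ 9.1429)
B(X) = 64/7
Z + B(-178) = 26668 + 64/7 = 186740/7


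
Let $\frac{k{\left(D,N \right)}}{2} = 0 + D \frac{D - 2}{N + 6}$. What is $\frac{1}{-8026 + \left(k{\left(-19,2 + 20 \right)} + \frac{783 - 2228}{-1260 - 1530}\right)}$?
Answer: $- \frac{279}{2231158} \approx -0.00012505$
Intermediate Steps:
$k{\left(D,N \right)} = \frac{2 D \left(-2 + D\right)}{6 + N}$ ($k{\left(D,N \right)} = 2 \left(0 + D \frac{D - 2}{N + 6}\right) = 2 \left(0 + D \frac{-2 + D}{6 + N}\right) = 2 \left(0 + \frac{D \left(-2 + D\right)}{6 + N}\right) = 2 \frac{D \left(-2 + D\right)}{6 + N} = \frac{2 D \left(-2 + D\right)}{6 + N}$)
$\frac{1}{-8026 + \left(k{\left(-19,2 + 20 \right)} + \frac{783 - 2228}{-1260 - 1530}\right)} = \frac{1}{-8026 + \left(2 \left(-19\right) \frac{1}{6 + \left(2 + 20\right)} \left(-2 - 19\right) + \frac{783 - 2228}{-1260 - 1530}\right)} = \frac{1}{-8026 - \left(- \frac{289}{558} + 38 \frac{1}{6 + 22} \left(-21\right)\right)} = \frac{1}{-8026 - \left(- \frac{289}{558} + 38 \cdot \frac{1}{28} \left(-21\right)\right)} = \frac{1}{-8026 + \left(2 \left(-19\right) \frac{1}{28} \left(-21\right) + \frac{289}{558}\right)} = \frac{1}{-8026 + \left(\frac{57}{2} + \frac{289}{558}\right)} = \frac{1}{-8026 + \frac{8096}{279}} = \frac{1}{- \frac{2231158}{279}} = - \frac{279}{2231158}$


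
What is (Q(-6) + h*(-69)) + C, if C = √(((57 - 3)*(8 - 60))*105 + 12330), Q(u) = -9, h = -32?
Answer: 2199 + 3*I*√31390 ≈ 2199.0 + 531.52*I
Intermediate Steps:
C = 3*I*√31390 (C = √((54*(-52))*105 + 12330) = √(-2808*105 + 12330) = √(-294840 + 12330) = √(-282510) = 3*I*√31390 ≈ 531.52*I)
(Q(-6) + h*(-69)) + C = (-9 - 32*(-69)) + 3*I*√31390 = (-9 + 2208) + 3*I*√31390 = 2199 + 3*I*√31390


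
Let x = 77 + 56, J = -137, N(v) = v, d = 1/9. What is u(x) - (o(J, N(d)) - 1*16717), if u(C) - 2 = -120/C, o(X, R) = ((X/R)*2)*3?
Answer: 3207441/133 ≈ 24116.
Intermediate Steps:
d = ⅑ ≈ 0.11111
o(X, R) = 6*X/R (o(X, R) = (2*X/R)*3 = 6*X/R)
x = 133
u(C) = 2 - 120/C
u(x) - (o(J, N(d)) - 1*16717) = (2 - 120/133) - (6*(-137)/(⅑) - 1*16717) = (2 - 120*1/133) - (6*(-137)*9 - 16717) = (2 - 120/133) - (-7398 - 16717) = 146/133 - 1*(-24115) = 146/133 + 24115 = 3207441/133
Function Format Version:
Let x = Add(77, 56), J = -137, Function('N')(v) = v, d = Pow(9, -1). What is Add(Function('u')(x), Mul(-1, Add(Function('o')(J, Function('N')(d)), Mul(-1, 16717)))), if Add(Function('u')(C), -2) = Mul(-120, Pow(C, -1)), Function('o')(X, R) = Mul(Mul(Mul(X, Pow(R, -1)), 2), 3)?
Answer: Rational(3207441, 133) ≈ 24116.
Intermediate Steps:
d = Rational(1, 9) ≈ 0.11111
Function('o')(X, R) = Mul(6, X, Pow(R, -1)) (Function('o')(X, R) = Mul(Mul(2, X, Pow(R, -1)), 3) = Mul(6, X, Pow(R, -1)))
x = 133
Function('u')(C) = Add(2, Mul(-120, Pow(C, -1)))
Add(Function('u')(x), Mul(-1, Add(Function('o')(J, Function('N')(d)), Mul(-1, 16717)))) = Add(Add(2, Mul(-120, Pow(133, -1))), Mul(-1, Add(Mul(6, -137, Pow(Rational(1, 9), -1)), Mul(-1, 16717)))) = Add(Add(2, Mul(-120, Rational(1, 133))), Mul(-1, Add(Mul(6, -137, 9), -16717))) = Add(Add(2, Rational(-120, 133)), Mul(-1, Add(-7398, -16717))) = Add(Rational(146, 133), Mul(-1, -24115)) = Add(Rational(146, 133), 24115) = Rational(3207441, 133)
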